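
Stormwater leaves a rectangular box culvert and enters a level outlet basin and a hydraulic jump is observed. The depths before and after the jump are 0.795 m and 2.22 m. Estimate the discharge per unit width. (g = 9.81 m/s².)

For a rectangular channel the momentum equation gives q² = ½·g·y₁·y₂·(y₁ + y₂) = ½×9.81×0.795×2.22×3.02 = 26.1.
q = √26.1 = 5.11 m²/s.

q = 5.11 m²/s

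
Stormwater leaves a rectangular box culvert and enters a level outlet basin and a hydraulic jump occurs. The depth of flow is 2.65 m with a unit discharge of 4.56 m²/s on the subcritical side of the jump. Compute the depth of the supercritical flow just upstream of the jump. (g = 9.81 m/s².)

V₂ = q/y₂ = 4.56/2.65 = 1.72 m/s; Fr₂ = V₂/√(g·y₂) = 0.337.
The Bélanger relation is symmetric: y₁/y₂ = ½[√(1 + 8Fr₂²) − 1] = ½[√1.911 − 1] = 0.191.
y₁ = 0.191 × 2.65 = 0.507 m.

y₁ = 0.507 m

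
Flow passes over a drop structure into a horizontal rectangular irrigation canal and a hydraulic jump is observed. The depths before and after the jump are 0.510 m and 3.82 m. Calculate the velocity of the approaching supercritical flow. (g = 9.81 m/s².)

For a rectangular channel the momentum equation gives q² = ½·g·y₁·y₂·(y₁ + y₂) = ½×9.81×0.510×3.82×4.33 = 41.4.
q = √41.4 = 6.43 m²/s.
V₁ = q/y₁ = 6.43/0.510 = 12.6 m/s.

V₁ = 12.6 m/s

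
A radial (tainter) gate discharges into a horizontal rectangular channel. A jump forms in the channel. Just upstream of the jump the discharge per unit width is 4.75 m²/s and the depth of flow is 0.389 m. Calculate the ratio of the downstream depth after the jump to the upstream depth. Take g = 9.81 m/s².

V₁ = q/y₁ = 4.75/0.389 = 12.2 m/s. Fr₁ = V₁/√(g·y₁) = 12.2/√(9.81×0.389) = 6.25.
Sequent-depth ratio: y₂/y₁ = ½[√(1 + 8Fr₁²) − 1] = ½[√313.6 − 1] = 8.35.

y₂/y₁ = 8.35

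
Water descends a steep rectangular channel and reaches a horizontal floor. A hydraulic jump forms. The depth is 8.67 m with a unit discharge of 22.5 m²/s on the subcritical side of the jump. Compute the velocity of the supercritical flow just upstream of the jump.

V₁ = 18.7 m/s

V₂ = q/y₂ = 22.5/8.67 = 2.60 m/s; Fr₂ = V₂/√(g·y₂) = 0.281.
Applying the sequent-depth relation in reverse, y₁/y₂ = ½[√(1 + 8Fr₂²) − 1] = ½[√1.633 − 1] = 0.139.
y₁ = 0.139 × 8.67 = 1.21 m.
V₁ = q/y₁ = 22.5/1.21 = 18.7 m/s.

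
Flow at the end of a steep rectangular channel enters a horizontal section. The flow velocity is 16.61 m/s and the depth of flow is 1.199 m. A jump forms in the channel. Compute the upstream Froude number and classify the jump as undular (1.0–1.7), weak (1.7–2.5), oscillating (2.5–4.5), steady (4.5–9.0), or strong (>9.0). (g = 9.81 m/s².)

Fr₁ = V₁/√(g·y₁) = 16.61/√(9.81×1.199) = 4.843.
Fr₁ = 4.843 lies in the steady range.

Fr₁ = 4.843; steady jump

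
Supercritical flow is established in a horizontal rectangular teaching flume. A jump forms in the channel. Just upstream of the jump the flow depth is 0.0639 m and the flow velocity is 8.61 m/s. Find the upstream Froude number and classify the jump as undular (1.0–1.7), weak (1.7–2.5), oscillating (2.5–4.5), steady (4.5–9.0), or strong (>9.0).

Fr₁ = 10.9; strong jump

Fr₁ = V₁/√(g·y₁) = 8.61/√(9.81×0.0639) = 10.9.
Fr₁ = 10.9 lies in the strong range.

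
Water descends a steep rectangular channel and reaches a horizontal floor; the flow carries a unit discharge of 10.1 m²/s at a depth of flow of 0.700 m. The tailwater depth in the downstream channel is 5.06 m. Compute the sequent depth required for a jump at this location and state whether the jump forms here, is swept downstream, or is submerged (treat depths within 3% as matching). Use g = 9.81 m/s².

V₁ = q/y₁ = 10.1/0.700 = 14.4 m/s. Fr₁ = V₁/√(g·y₁) = 14.4/√(9.81×0.700) = 5.51.
From the momentum equation for a rectangular channel, y₂/y₁ = ½[√(1 + 8Fr₁²) − 1] = ½[√243.5 − 1] = 7.30.
y₂ = 7.30 × 0.700 = 5.11 m.
Tailwater y_tw = 5.06 m: y_tw ≈ y₂, so the jump forms here.

y₂ = 5.11 m; the jump forms here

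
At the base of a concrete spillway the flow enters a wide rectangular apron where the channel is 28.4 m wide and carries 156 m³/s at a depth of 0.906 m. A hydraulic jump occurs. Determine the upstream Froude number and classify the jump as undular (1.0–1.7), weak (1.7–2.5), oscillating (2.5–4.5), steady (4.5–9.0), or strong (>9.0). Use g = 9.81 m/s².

q = Q/b = 156/28.4 = 5.49 m²/s; V₁ = q/y₁ = 6.06 m/s. Fr₁ = V₁/√(g·y₁) = 2.03.
Fr₁ = 2.03 lies in the weak range.

Fr₁ = 2.03; weak jump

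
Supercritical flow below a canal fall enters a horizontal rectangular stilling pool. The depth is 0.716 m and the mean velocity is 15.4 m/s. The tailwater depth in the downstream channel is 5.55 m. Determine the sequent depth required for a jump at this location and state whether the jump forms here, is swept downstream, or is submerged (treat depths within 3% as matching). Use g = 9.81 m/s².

Fr₁ = V₁/√(g·y₁) = 15.4/√(9.81×0.716) = 5.81.
Conjugate-depth relation: y₂/y₁ = ½[√(1 + 8Fr₁²) − 1] = ½[√271.1 − 1] = 7.73.
y₂ = 7.73 × 0.716 = 5.54 m.
Tailwater y_tw = 5.55 m: y_tw ≈ y₂, so the jump forms here.

y₂ = 5.54 m; the jump forms here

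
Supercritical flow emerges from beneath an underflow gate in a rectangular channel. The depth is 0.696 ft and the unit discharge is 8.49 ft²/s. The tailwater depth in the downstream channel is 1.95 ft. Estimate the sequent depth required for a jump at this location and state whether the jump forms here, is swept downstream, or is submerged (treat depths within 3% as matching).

y₂ = 2.21 ft; the jump is swept downstream

V₁ = q/y₁ = 8.49/0.696 = 12.2 ft/s. Fr₁ = V₁/√(g·y₁) = 12.2/√(32.2×0.696) = 2.58.
By Bélanger, y₂/y₁ = ½[√(1 + 8Fr₁²) − 1] = ½[√54.12 − 1] = 3.18.
y₂ = 3.18 × 0.696 = 2.21 ft.
Tailwater y_tw = 1.95 ft: y_tw < y₂, so the jump is swept downstream.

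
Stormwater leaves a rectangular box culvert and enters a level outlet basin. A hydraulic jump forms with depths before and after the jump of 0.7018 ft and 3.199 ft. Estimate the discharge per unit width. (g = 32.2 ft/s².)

q = 11.87 ft²/s

For a rectangular channel the momentum equation gives q² = ½·g·y₁·y₂·(y₁ + y₂) = ½×32.2×0.7018×3.199×3.901 = 141.0.
q = √141.0 = 11.87 ft²/s.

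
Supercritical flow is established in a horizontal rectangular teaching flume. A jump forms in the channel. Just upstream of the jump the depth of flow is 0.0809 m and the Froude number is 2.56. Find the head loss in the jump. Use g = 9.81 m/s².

ΔE = 0.0641 m

Fr₁ = 2.56 (given).
From the momentum equation for a rectangular channel, y₂/y₁ = ½[√(1 + 8Fr₁²) − 1] = ½[√53.43 − 1] = 3.15.
y₂ = 3.15 × 0.0809 = 0.255 m.
V₁ = Fr₁·√(g·y₁) = 2.56×√(9.81×0.0809) = 2.28 m/s; q = V₁·y₁ = 0.185 m²/s. V₂ = q/y₂ = 0.185/0.255 = 0.723 m/s. E₁ = y₁ + V₁²/2g = 0.346 m; E₂ = y₂ + V₂²/2g = 0.282 m. ΔE = E₁ − E₂ = 0.0641 m.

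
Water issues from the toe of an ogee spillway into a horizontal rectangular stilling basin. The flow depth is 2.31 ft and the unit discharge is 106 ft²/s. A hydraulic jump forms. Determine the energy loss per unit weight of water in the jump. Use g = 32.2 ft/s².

ΔE = 18.1 ft

V₁ = q/y₁ = 106/2.31 = 45.9 ft/s. Fr₁ = V₁/√(g·y₁) = 45.9/√(32.2×2.31) = 5.32.
By Bélanger, y₂/y₁ = ½[√(1 + 8Fr₁²) − 1] = ½[√227.5 − 1] = 7.04.
y₂ = 7.04 × 2.31 = 16.3 ft.
Head loss: ΔE = (y₂ − y₁)³/(4y₁y₂) = (16.3 − 2.31)³/(4×2.31×16.3) = 2718/150 = 18.1 ft.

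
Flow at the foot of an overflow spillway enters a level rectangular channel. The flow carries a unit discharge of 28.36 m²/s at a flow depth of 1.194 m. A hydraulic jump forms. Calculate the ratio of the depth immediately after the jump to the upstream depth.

y₂/y₁ = 9.327

V₁ = q/y₁ = 28.36/1.194 = 23.75 m/s. Fr₁ = V₁/√(g·y₁) = 23.75/√(9.81×1.194) = 6.940.
Conjugate-depth relation: y₂/y₁ = ½[√(1 + 8Fr₁²) − 1] = ½[√386.32 − 1] = 9.327.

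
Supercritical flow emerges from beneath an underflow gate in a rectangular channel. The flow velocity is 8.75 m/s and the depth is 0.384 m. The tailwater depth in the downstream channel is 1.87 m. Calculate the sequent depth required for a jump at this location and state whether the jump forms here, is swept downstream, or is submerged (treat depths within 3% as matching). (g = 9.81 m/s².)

y₂ = 2.26 m; the jump is swept downstream

Fr₁ = V₁/√(g·y₁) = 8.75/√(9.81×0.384) = 4.51.
Sequent-depth ratio: y₂/y₁ = ½[√(1 + 8Fr₁²) − 1] = ½[√163.6 − 1] = 5.90.
y₂ = 5.90 × 0.384 = 2.26 m.
Tailwater y_tw = 1.87 m: y_tw < y₂, so the jump is swept downstream.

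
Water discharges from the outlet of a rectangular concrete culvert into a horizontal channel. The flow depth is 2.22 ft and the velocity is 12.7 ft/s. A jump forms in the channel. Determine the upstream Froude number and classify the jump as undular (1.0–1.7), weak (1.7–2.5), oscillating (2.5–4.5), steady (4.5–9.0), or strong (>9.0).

Fr₁ = 1.50; undular jump

Fr₁ = V₁/√(g·y₁) = 12.7/√(32.2×2.22) = 1.50.
Fr₁ = 1.50 lies in the undular range.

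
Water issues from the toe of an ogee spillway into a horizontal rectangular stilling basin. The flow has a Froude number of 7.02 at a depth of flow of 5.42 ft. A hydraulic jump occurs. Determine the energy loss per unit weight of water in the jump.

ΔE = 86.3 ft

Fr₁ = 7.02 (given).
Bélanger equation: y₂/y₁ = ½[√(1 + 8Fr₁²) − 1] = ½[√395.2 − 1] = 9.44.
y₂ = 9.44 × 5.42 = 51.2 ft.
V₁ = Fr₁·√(g·y₁) = 7.02×√(32.2×5.42) = 92.7 ft/s; q = V₁·y₁ = 503 ft²/s. V₂ = q/y₂ = 503/51.2 = 9.82 ft/s. E₁ = y₁ + V₁²/2g = 139 ft; E₂ = y₂ + V₂²/2g = 52.7 ft. ΔE = E₁ − E₂ = 86.3 ft.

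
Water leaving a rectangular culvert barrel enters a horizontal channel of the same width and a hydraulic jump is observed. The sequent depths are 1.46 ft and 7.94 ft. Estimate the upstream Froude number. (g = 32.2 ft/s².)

For a rectangular channel the momentum equation gives q² = ½·g·y₁·y₂·(y₁ + y₂) = ½×32.2×1.46×7.94×9.40 = 1754.
q = √1754 = 41.9 ft²/s.
V₁ = q/y₁ = 28.7 ft/s; Fr₁ = V₁/√(g·y₁) = 4.18.

Fr₁ = 4.18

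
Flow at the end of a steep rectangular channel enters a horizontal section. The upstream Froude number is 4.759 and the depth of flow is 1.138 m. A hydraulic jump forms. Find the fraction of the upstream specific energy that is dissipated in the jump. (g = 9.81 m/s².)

ΔE/E₁ = 0.469 (46.9%)

Fr₁ = 4.759 (given).
Bélanger equation: y₂/y₁ = ½[√(1 + 8Fr₁²) − 1] = ½[√182.18 − 1] = 6.249.
y₂ = 6.249 × 1.138 = 7.111 m.
E₁ = y₁(1 + Fr₁²/2) = 1.138×(1 + 4.759²/2) = 14.02 m. ΔE = (y₂ − y₁)³/(4y₁y₂) = 6.584 m. ΔE/E₁ = 6.584/14.02 = 0.469.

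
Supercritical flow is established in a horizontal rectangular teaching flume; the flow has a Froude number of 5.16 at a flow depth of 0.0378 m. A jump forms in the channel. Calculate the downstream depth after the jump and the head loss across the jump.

Fr₁ = 5.16 (given).
Bélanger equation: y₂/y₁ = ½[√(1 + 8Fr₁²) − 1] = ½[√214.0 − 1] = 6.81.
y₂ = 6.81 × 0.0378 = 0.258 m.
Head loss: ΔE = (y₂ − y₁)³/(4y₁y₂) = (0.258 − 0.0378)³/(4×0.0378×0.258) = 0.0106/0.0389 = 0.273 m.

y₂ = 0.258 m; ΔE = 0.273 m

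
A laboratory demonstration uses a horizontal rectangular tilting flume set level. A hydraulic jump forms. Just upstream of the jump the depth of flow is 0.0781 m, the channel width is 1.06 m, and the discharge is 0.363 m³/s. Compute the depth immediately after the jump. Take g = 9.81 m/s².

q = Q/b = 0.363/1.06 = 0.342 m²/s; V₁ = q/y₁ = 4.38 m/s. Fr₁ = V₁/√(g·y₁) = 5.01.
By Bélanger, y₂/y₁ = ½[√(1 + 8Fr₁²) − 1] = ½[√201.8 − 1] = 6.60.
y₂ = 6.60 × 0.0781 = 0.516 m.

y₂ = 0.516 m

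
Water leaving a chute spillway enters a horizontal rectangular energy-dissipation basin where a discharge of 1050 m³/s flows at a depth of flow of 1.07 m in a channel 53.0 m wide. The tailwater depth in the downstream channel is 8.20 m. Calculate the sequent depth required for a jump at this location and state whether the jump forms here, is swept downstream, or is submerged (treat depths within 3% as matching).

y₂ = 8.13 m; the jump forms here

q = Q/b = 1050/53.0 = 19.8 m²/s; V₁ = q/y₁ = 18.5 m/s. Fr₁ = V₁/√(g·y₁) = 5.71.
Sequent-depth ratio: y₂/y₁ = ½[√(1 + 8Fr₁²) − 1] = ½[√262.3 − 1] = 7.60.
y₂ = 7.60 × 1.07 = 8.13 m.
Tailwater y_tw = 8.20 m: y_tw ≈ y₂, so the jump forms here.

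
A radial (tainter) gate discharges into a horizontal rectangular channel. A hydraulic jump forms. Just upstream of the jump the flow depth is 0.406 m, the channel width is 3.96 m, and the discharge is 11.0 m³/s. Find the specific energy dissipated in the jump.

ΔE = 0.891 m

q = Q/b = 11.0/3.96 = 2.78 m²/s; V₁ = q/y₁ = 6.84 m/s. Fr₁ = V₁/√(g·y₁) = 3.43.
By Bélanger, y₂/y₁ = ½[√(1 + 8Fr₁²) − 1] = ½[√95.02 − 1] = 4.37.
y₂ = 4.37 × 0.406 = 1.78 m.
Head loss: ΔE = (y₂ − y₁)³/(4y₁y₂) = (1.78 − 0.406)³/(4×0.406×1.78) = 2.57/2.88 = 0.891 m.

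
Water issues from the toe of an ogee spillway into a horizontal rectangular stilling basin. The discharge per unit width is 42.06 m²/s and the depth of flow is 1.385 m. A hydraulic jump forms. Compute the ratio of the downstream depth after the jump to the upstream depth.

y₂/y₁ = 11.16

V₁ = q/y₁ = 42.06/1.385 = 30.37 m/s. Fr₁ = V₁/√(g·y₁) = 30.37/√(9.81×1.385) = 8.239.
Bélanger equation: y₂/y₁ = ½[√(1 + 8Fr₁²) − 1] = ½[√544.01 − 1] = 11.16.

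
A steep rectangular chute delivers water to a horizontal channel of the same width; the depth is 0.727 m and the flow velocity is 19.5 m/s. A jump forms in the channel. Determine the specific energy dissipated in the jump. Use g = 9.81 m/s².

Fr₁ = V₁/√(g·y₁) = 19.5/√(9.81×0.727) = 7.30.
Conjugate-depth relation: y₂/y₁ = ½[√(1 + 8Fr₁²) − 1] = ½[√427.5 − 1] = 9.84.
y₂ = 9.84 × 0.727 = 7.15 m.
q = V₁·y₁ = 19.5 × 0.727 = 14.2 m²/s. V₂ = q/y₂ = 14.2/7.15 = 1.98 m/s. E₁ = y₁ + V₁²/2g = 20.1 m; E₂ = y₂ + V₂²/2g = 7.35 m. ΔE = E₁ − E₂ = 12.8 m.

ΔE = 12.8 m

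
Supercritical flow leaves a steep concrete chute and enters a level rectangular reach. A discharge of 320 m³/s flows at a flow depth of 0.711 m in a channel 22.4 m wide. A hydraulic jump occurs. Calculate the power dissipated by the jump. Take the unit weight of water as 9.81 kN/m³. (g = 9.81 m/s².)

q = Q/b = 320/22.4 = 14.3 m²/s; V₁ = q/y₁ = 20.1 m/s. Fr₁ = V₁/√(g·y₁) = 7.61.
Conjugate-depth relation: y₂/y₁ = ½[√(1 + 8Fr₁²) − 1] = ½[√464.0 − 1] = 10.3.
y₂ = 10.3 × 0.711 = 7.30 m.
Head loss: ΔE = (y₂ − y₁)³/(4y₁y₂) = (7.30 − 0.711)³/(4×0.711×7.30) = 286/20.8 = 13.8 m.
P = γ·Q·ΔE = 9.81 × 320 × 13.8 = 43288 kW.

P = 43288 kW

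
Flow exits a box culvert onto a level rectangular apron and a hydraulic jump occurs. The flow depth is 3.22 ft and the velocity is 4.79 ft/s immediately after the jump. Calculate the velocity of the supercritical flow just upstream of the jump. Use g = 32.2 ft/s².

Fr₂ = V₂/√(g·y₂) = 4.79/√(32.2×3.22) = 0.470.
Applying the sequent-depth relation in reverse, y₁/y₂ = ½[√(1 + 8Fr₂²) − 1] = ½[√2.770 − 1] = 0.332.
y₁ = 0.332 × 3.22 = 1.07 ft.
V₁ = q/y₁ = 15.4/1.07 = 14.4 ft/s.

V₁ = 14.4 ft/s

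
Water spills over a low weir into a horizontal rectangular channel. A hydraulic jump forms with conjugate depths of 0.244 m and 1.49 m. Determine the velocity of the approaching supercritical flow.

For a rectangular channel the momentum equation gives q² = ½·g·y₁·y₂·(y₁ + y₂) = ½×9.81×0.244×1.49×1.73 = 3.09.
q = √3.09 = 1.76 m²/s.
V₁ = q/y₁ = 1.76/0.244 = 7.21 m/s.

V₁ = 7.21 m/s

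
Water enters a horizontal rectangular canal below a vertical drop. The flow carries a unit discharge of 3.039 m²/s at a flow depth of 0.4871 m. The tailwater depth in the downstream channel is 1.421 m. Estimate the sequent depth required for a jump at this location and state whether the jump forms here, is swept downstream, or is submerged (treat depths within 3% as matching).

y₂ = 1.738 m; the jump is swept downstream

V₁ = q/y₁ = 3.039/0.4871 = 6.239 m/s. Fr₁ = V₁/√(g·y₁) = 6.239/√(9.81×0.4871) = 2.854.
Sequent-depth ratio: y₂/y₁ = ½[√(1 + 8Fr₁²) − 1] = ½[√66.167 − 1] = 3.567.
y₂ = 3.567 × 0.4871 = 1.738 m.
Tailwater y_tw = 1.421 m: y_tw < y₂, so the jump is swept downstream.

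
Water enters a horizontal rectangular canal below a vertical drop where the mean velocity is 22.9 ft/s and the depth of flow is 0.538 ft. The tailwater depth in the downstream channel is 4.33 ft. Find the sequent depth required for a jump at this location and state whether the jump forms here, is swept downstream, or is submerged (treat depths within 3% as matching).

Fr₁ = V₁/√(g·y₁) = 22.9/√(32.2×0.538) = 5.50.
From the momentum equation for a rectangular channel, y₂/y₁ = ½[√(1 + 8Fr₁²) − 1] = ½[√243.2 − 1] = 7.30.
y₂ = 7.30 × 0.538 = 3.93 ft.
Tailwater y_tw = 4.33 ft: y_tw > y₂, so the jump is submerged.

y₂ = 3.93 ft; the jump is submerged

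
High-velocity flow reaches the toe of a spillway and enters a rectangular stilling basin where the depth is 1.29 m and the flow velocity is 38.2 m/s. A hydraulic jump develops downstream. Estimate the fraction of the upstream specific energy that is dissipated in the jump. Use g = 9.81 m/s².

Fr₁ = V₁/√(g·y₁) = 38.2/√(9.81×1.29) = 10.7.
By Bélanger, y₂/y₁ = ½[√(1 + 8Fr₁²) − 1] = ½[√923.5 − 1] = 14.7.
y₂ = 14.7 × 1.29 = 19.0 m.
E₁ = y₁ + V₁²/2g = 75.7 m. ΔE = (y₂ − y₁)³/(4y₁y₂) = 56.4 m. ΔE/E₁ = 56.4/75.7 = 0.745.

ΔE/E₁ = 0.745 (74.5%)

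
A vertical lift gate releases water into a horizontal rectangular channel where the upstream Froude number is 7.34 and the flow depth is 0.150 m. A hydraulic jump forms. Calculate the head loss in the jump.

Fr₁ = 7.34 (given).
Conjugate-depth relation: y₂/y₁ = ½[√(1 + 8Fr₁²) − 1] = ½[√432.0 − 1] = 9.89.
y₂ = 9.89 × 0.150 = 1.48 m.
Head loss: ΔE = (y₂ − y₁)³/(4y₁y₂) = (1.48 − 0.150)³/(4×0.150×1.48) = 2.37/0.890 = 2.67 m.

ΔE = 2.67 m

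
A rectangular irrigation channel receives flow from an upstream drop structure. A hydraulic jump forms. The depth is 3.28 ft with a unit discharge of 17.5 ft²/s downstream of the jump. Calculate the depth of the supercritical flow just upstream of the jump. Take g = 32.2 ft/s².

V₂ = q/y₂ = 17.5/3.28 = 5.34 ft/s; Fr₂ = V₂/√(g·y₂) = 0.519.
The Bélanger relation is symmetric: y₁/y₂ = ½[√(1 + 8Fr₂²) − 1] = ½[√3.156 − 1] = 0.388.
y₁ = 0.388 × 3.28 = 1.27 ft.

y₁ = 1.27 ft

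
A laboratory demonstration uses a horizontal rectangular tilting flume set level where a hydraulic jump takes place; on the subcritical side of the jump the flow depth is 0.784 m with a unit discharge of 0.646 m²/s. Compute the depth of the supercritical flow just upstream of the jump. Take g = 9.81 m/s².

V₂ = q/y₂ = 0.646/0.784 = 0.824 m/s; Fr₂ = V₂/√(g·y₂) = 0.297.
The Bélanger relation is symmetric: y₁/y₂ = ½[√(1 + 8Fr₂²) − 1] = ½[√1.706 − 1] = 0.153.
y₁ = 0.153 × 0.784 = 0.120 m.

y₁ = 0.120 m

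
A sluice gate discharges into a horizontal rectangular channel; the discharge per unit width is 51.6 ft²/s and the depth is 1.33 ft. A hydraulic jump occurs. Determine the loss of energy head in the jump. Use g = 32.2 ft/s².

ΔE = 13.8 ft

V₁ = q/y₁ = 51.6/1.33 = 38.8 ft/s. Fr₁ = V₁/√(g·y₁) = 38.8/√(32.2×1.33) = 5.93.
Conjugate-depth relation: y₂/y₁ = ½[√(1 + 8Fr₁²) − 1] = ½[√282.2 − 1] = 7.90.
y₂ = 7.90 × 1.33 = 10.5 ft.
V₂ = q/y₂ = 51.6/10.5 = 4.91 ft/s. E₁ = y₁ + V₁²/2g = 24.7 ft; E₂ = y₂ + V₂²/2g = 10.9 ft. ΔE = E₁ − E₂ = 13.8 ft.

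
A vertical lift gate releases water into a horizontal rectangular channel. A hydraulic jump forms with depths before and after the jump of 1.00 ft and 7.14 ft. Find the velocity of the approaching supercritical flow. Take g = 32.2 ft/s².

V₁ = 30.6 ft/s

For a rectangular channel the momentum equation gives q² = ½·g·y₁·y₂·(y₁ + y₂) = ½×32.2×1.00×7.14×8.14 = 936.
q = √936 = 30.6 ft²/s.
V₁ = q/y₁ = 30.6/1.00 = 30.6 ft/s.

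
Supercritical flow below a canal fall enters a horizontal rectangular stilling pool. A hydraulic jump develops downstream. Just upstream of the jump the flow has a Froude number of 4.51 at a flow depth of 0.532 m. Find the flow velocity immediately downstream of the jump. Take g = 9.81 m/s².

V₂ = 1.75 m/s

Fr₁ = 4.51 (given).
By Bélanger, y₂/y₁ = ½[√(1 + 8Fr₁²) − 1] = ½[√163.7 − 1] = 5.90.
y₂ = 5.90 × 0.532 = 3.14 m.
V₁ = Fr₁·√(g·y₁) = 4.51×√(9.81×0.532) = 10.3 m/s; q = V₁·y₁ = 5.48 m²/s.
V₂ = q/y₂ = 5.48/3.14 = 1.75 m/s.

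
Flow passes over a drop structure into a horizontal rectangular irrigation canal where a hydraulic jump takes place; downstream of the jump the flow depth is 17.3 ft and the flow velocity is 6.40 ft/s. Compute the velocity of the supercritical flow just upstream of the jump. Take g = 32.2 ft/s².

V₁ = 49.2 ft/s

Fr₂ = V₂/√(g·y₂) = 6.40/√(32.2×17.3) = 0.271.
Since the conjugate-depth ratio holds either way, y₁/y₂ = ½[√(1 + 8Fr₂²) − 1] = ½[√1.588 − 1] = 0.130.
y₁ = 0.130 × 17.3 = 2.25 ft.
V₁ = q/y₁ = 111/2.25 = 49.2 ft/s.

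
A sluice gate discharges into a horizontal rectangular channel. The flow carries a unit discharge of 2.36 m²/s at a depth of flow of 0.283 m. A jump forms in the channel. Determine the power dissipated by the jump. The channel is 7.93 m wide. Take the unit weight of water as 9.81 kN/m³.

V₁ = q/y₁ = 2.36/0.283 = 8.34 m/s. Fr₁ = V₁/√(g·y₁) = 8.34/√(9.81×0.283) = 5.00.
From the momentum equation for a rectangular channel, y₂/y₁ = ½[√(1 + 8Fr₁²) − 1] = ½[√201.4 − 1] = 6.60.
y₂ = 6.60 × 0.283 = 1.87 m.
V₂ = q/y₂ = 2.36/1.87 = 1.26 m/s. E₁ = y₁ + V₁²/2g = 3.83 m; E₂ = y₂ + V₂²/2g = 1.95 m. ΔE = E₁ − E₂ = 1.88 m.
Q = q·b = 2.36 × 7.93 = 18.7 m³/s. P = γ·Q·ΔE = 9.81 × 18.7 × 1.88 = 345 kW.

P = 345 kW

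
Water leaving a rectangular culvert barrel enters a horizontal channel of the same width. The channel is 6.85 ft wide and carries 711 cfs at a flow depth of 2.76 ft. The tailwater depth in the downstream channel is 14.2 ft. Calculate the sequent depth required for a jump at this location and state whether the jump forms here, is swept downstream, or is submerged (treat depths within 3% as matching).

q = Q/b = 711/6.85 = 104 ft²/s; V₁ = q/y₁ = 37.6 ft/s. Fr₁ = V₁/√(g·y₁) = 3.99.
Conjugate-depth relation: y₂/y₁ = ½[√(1 + 8Fr₁²) − 1] = ½[√128.3 − 1] = 5.16.
y₂ = 5.16 × 2.76 = 14.3 ft.
Tailwater y_tw = 14.2 ft: y_tw ≈ y₂, so the jump forms here.

y₂ = 14.3 ft; the jump forms here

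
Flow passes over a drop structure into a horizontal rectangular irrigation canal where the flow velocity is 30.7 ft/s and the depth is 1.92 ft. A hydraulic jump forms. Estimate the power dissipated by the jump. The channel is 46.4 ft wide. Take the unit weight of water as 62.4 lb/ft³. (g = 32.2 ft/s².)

Fr₁ = V₁/√(g·y₁) = 30.7/√(32.2×1.92) = 3.90.
Bélanger equation: y₂/y₁ = ½[√(1 + 8Fr₁²) − 1] = ½[√123.0 − 1] = 5.04.
y₂ = 5.04 × 1.92 = 9.69 ft.
q = V₁·y₁ = 30.7 × 1.92 = 58.9 ft²/s. V₂ = q/y₂ = 58.9/9.69 = 6.09 ft/s. E₁ = y₁ + V₁²/2g = 16.6 ft; E₂ = y₂ + V₂²/2g = 10.3 ft. ΔE = E₁ − E₂ = 6.29 ft.
Q = q·b = 58.9 × 46.4 = 2735 cfs. P = γ·Q·ΔE/550 = 62.4 × 2735 × 6.29 / 550 = 1953 hp.

P = 1953 hp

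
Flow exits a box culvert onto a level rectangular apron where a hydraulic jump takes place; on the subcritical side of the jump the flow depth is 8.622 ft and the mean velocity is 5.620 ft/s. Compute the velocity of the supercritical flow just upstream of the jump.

Fr₂ = V₂/√(g·y₂) = 5.620/√(32.2×8.622) = 0.3373.
Since the conjugate-depth ratio holds either way, y₁/y₂ = ½[√(1 + 8Fr₂²) − 1] = ½[√1.9101 − 1] = 0.1910.
y₁ = 0.1910 × 8.622 = 1.647 ft.
V₁ = q/y₁ = 48.46/1.647 = 29.42 ft/s.

V₁ = 29.42 ft/s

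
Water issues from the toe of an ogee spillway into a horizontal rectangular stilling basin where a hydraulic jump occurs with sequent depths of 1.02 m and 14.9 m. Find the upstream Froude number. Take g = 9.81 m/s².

For a rectangular channel the momentum equation gives q² = ½·g·y₁·y₂·(y₁ + y₂) = ½×9.81×1.02×14.9×15.9 = 1187.
q = √1187 = 34.4 m²/s.
V₁ = q/y₁ = 33.8 m/s; Fr₁ = V₁/√(g·y₁) = 10.7.

Fr₁ = 10.7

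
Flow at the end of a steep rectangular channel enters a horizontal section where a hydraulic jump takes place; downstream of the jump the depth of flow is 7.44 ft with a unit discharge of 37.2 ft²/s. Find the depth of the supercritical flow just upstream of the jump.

y₁ = 1.32 ft

V₂ = q/y₂ = 37.2/7.44 = 5.00 ft/s; Fr₂ = V₂/√(g·y₂) = 0.323.
The Bélanger relation is symmetric: y₁/y₂ = ½[√(1 + 8Fr₂²) − 1] = ½[√1.835 − 1] = 0.177.
y₁ = 0.177 × 7.44 = 1.32 ft.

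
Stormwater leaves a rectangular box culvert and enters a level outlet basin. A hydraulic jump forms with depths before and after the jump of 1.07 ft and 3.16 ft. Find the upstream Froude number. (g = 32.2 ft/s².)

For a rectangular channel the momentum equation gives q² = ½·g·y₁·y₂·(y₁ + y₂) = ½×32.2×1.07×3.16×4.23 = 230.
q = √230 = 15.2 ft²/s.
V₁ = q/y₁ = 14.2 ft/s; Fr₁ = V₁/√(g·y₁) = 2.42.

Fr₁ = 2.42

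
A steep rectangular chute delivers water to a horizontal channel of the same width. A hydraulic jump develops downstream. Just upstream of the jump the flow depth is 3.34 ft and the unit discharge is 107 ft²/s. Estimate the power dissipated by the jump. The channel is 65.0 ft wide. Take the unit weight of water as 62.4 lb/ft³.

P = 4111 hp

V₁ = q/y₁ = 107/3.34 = 32.0 ft/s. Fr₁ = V₁/√(g·y₁) = 32.0/√(32.2×3.34) = 3.09.
From the momentum equation for a rectangular channel, y₂/y₁ = ½[√(1 + 8Fr₁²) − 1] = ½[√77.34 − 1] = 3.90.
y₂ = 3.90 × 3.34 = 13.0 ft.
V₂ = q/y₂ = 107/13.0 = 8.22 ft/s. E₁ = y₁ + V₁²/2g = 19.3 ft; E₂ = y₂ + V₂²/2g = 14.1 ft. ΔE = E₁ − E₂ = 5.21 ft.
Q = q·b = 107 × 65.0 = 6955 cfs. P = γ·Q·ΔE/550 = 62.4 × 6955 × 5.21 / 550 = 4111 hp.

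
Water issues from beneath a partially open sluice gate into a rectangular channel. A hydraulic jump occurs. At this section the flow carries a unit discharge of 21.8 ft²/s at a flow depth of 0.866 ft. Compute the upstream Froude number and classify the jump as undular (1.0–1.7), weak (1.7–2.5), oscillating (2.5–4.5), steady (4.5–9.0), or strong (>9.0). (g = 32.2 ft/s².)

Fr₁ = 4.77; steady jump

V₁ = q/y₁ = 21.8/0.866 = 25.2 ft/s. Fr₁ = V₁/√(g·y₁) = 25.2/√(32.2×0.866) = 4.77.
Fr₁ = 4.77 lies in the steady range.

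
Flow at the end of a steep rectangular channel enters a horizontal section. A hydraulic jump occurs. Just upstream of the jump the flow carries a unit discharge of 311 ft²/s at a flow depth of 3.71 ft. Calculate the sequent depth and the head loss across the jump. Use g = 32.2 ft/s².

y₂ = 38.4 ft; ΔE = 73.4 ft

V₁ = q/y₁ = 311/3.71 = 83.8 ft/s. Fr₁ = V₁/√(g·y₁) = 83.8/√(32.2×3.71) = 7.67.
Bélanger equation: y₂/y₁ = ½[√(1 + 8Fr₁²) − 1] = ½[√471.6 − 1] = 10.4.
y₂ = 10.4 × 3.71 = 38.4 ft.
V₂ = q/y₂ = 311/38.4 = 8.09 ft/s. E₁ = y₁ + V₁²/2g = 113 ft; E₂ = y₂ + V₂²/2g = 39.4 ft. ΔE = E₁ − E₂ = 73.4 ft.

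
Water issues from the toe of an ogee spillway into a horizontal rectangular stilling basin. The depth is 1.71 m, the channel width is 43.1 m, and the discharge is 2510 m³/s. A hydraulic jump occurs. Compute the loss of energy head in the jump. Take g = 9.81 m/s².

ΔE = 41.1 m

q = Q/b = 2510/43.1 = 58.2 m²/s; V₁ = q/y₁ = 34.1 m/s. Fr₁ = V₁/√(g·y₁) = 8.32.
Sequent-depth ratio: y₂/y₁ = ½[√(1 + 8Fr₁²) − 1] = ½[√554.1 − 1] = 11.3.
y₂ = 11.3 × 1.71 = 19.3 m.
Head loss: ΔE = (y₂ − y₁)³/(4y₁y₂) = (19.3 − 1.71)³/(4×1.71×19.3) = 5416/132 = 41.1 m.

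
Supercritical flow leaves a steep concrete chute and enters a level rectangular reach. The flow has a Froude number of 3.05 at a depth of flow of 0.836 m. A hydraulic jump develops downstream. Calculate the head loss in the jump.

Fr₁ = 3.05 (given).
Conjugate-depth relation: y₂/y₁ = ½[√(1 + 8Fr₁²) − 1] = ½[√75.42 − 1] = 3.84.
y₂ = 3.84 × 0.836 = 3.21 m.
V₁ = Fr₁·√(g·y₁) = 3.05×√(9.81×0.836) = 8.73 m/s; q = V₁·y₁ = 7.30 m²/s. V₂ = q/y₂ = 7.30/3.21 = 2.27 m/s. E₁ = y₁ + V₁²/2g = 4.72 m; E₂ = y₂ + V₂²/2g = 3.48 m. ΔE = E₁ − E₂ = 1.25 m.

ΔE = 1.25 m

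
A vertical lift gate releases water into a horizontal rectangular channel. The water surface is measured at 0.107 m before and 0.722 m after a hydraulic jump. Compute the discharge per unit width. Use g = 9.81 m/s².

q = 0.560 m²/s

For a rectangular channel the momentum equation gives q² = ½·g·y₁·y₂·(y₁ + y₂) = ½×9.81×0.107×0.722×0.829 = 0.314.
q = √0.314 = 0.560 m²/s.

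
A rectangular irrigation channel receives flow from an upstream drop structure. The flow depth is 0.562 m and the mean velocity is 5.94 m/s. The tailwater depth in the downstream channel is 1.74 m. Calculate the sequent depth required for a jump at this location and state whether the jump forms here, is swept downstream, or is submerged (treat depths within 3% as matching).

Fr₁ = V₁/√(g·y₁) = 5.94/√(9.81×0.562) = 2.53.
From the momentum equation for a rectangular channel, y₂/y₁ = ½[√(1 + 8Fr₁²) − 1] = ½[√52.20 − 1] = 3.11.
y₂ = 3.11 × 0.562 = 1.75 m.
Tailwater y_tw = 1.74 m: y_tw ≈ y₂, so the jump forms here.

y₂ = 1.75 m; the jump forms here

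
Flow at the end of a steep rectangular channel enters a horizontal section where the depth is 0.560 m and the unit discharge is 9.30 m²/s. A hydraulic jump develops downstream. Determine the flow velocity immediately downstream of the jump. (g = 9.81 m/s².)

V₁ = q/y₁ = 9.30/0.560 = 16.6 m/s. Fr₁ = V₁/√(g·y₁) = 16.6/√(9.81×0.560) = 7.09.
From the momentum equation for a rectangular channel, y₂/y₁ = ½[√(1 + 8Fr₁²) − 1] = ½[√402.6 − 1] = 9.53.
y₂ = 9.53 × 0.560 = 5.34 m.
V₂ = q/y₂ = 9.30/5.34 = 1.74 m/s.

V₂ = 1.74 m/s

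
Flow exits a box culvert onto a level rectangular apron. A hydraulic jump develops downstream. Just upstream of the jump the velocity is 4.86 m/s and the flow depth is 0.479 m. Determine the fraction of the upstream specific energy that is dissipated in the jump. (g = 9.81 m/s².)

Fr₁ = V₁/√(g·y₁) = 4.86/√(9.81×0.479) = 2.24.
From the momentum equation for a rectangular channel, y₂/y₁ = ½[√(1 + 8Fr₁²) − 1] = ½[√41.21 − 1] = 2.71.
y₂ = 2.71 × 0.479 = 1.30 m.
E₁ = y₁ + V₁²/2g = 1.68 m. ΔE = (y₂ − y₁)³/(4y₁y₂) = 0.221 m. ΔE/E₁ = 0.221/1.68 = 0.131.

ΔE/E₁ = 0.131 (13.1%)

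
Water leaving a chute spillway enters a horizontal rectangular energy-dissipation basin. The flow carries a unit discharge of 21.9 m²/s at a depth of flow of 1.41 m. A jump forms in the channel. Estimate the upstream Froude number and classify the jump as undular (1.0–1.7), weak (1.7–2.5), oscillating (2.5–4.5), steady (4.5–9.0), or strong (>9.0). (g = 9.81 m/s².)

V₁ = q/y₁ = 21.9/1.41 = 15.5 m/s. Fr₁ = V₁/√(g·y₁) = 15.5/√(9.81×1.41) = 4.18.
Fr₁ = 4.18 lies in the oscillating range.

Fr₁ = 4.18; oscillating jump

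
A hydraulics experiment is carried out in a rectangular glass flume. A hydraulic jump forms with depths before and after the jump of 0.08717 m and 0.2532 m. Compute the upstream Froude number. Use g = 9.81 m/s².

Fr₁ = 2.381

For a rectangular channel the momentum equation gives q² = ½·g·y₁·y₂·(y₁ + y₂) = ½×9.81×0.08717×0.2532×0.3404 = 0.03685.
q = √0.03685 = 0.1920 m²/s.
V₁ = q/y₁ = 2.202 m/s; Fr₁ = V₁/√(g·y₁) = 2.381.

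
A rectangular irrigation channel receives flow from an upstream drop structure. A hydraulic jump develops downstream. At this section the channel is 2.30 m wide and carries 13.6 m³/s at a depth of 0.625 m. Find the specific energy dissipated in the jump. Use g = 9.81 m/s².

q = Q/b = 13.6/2.30 = 5.91 m²/s; V₁ = q/y₁ = 9.46 m/s. Fr₁ = V₁/√(g·y₁) = 3.82.
Bélanger equation: y₂/y₁ = ½[√(1 + 8Fr₁²) − 1] = ½[√117.8 − 1] = 4.93.
y₂ = 4.93 × 0.625 = 3.08 m.
V₂ = q/y₂ = 5.91/3.08 = 1.92 m/s. E₁ = y₁ + V₁²/2g = 5.19 m; E₂ = y₂ + V₂²/2g = 3.27 m. ΔE = E₁ − E₂ = 1.92 m.

ΔE = 1.92 m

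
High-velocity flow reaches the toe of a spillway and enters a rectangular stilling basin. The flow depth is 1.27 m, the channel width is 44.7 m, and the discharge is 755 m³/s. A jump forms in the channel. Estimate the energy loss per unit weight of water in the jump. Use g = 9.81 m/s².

q = Q/b = 755/44.7 = 16.9 m²/s; V₁ = q/y₁ = 13.3 m/s. Fr₁ = V₁/√(g·y₁) = 3.77.
Conjugate-depth relation: y₂/y₁ = ½[√(1 + 8Fr₁²) − 1] = ½[√114.6 − 1] = 4.85.
y₂ = 4.85 × 1.27 = 6.16 m.
Head loss: ΔE = (y₂ − y₁)³/(4y₁y₂) = (6.16 − 1.27)³/(4×1.27×6.16) = 117/31.3 = 3.74 m.

ΔE = 3.74 m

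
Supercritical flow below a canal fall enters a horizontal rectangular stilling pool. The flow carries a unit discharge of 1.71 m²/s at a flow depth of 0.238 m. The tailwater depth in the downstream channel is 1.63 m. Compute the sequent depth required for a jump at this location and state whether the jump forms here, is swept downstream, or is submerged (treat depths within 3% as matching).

V₁ = q/y₁ = 1.71/0.238 = 7.18 m/s. Fr₁ = V₁/√(g·y₁) = 7.18/√(9.81×0.238) = 4.70.
From the momentum equation for a rectangular channel, y₂/y₁ = ½[√(1 + 8Fr₁²) − 1] = ½[√177.9 − 1] = 6.17.
y₂ = 6.17 × 0.238 = 1.47 m.
Tailwater y_tw = 1.63 m: y_tw > y₂, so the jump is submerged.

y₂ = 1.47 m; the jump is submerged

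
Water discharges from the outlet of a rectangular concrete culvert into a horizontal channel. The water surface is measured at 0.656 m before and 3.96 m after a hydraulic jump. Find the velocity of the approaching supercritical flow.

For a rectangular channel the momentum equation gives q² = ½·g·y₁·y₂·(y₁ + y₂) = ½×9.81×0.656×3.96×4.62 = 58.8.
q = √58.8 = 7.67 m²/s.
V₁ = q/y₁ = 7.67/0.656 = 11.7 m/s.

V₁ = 11.7 m/s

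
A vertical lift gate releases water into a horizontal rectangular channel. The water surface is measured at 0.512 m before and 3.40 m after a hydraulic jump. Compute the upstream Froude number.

For a rectangular channel the momentum equation gives q² = ½·g·y₁·y₂·(y₁ + y₂) = ½×9.81×0.512×3.40×3.91 = 33.4.
q = √33.4 = 5.78 m²/s.
V₁ = q/y₁ = 11.3 m/s; Fr₁ = V₁/√(g·y₁) = 5.04.

Fr₁ = 5.04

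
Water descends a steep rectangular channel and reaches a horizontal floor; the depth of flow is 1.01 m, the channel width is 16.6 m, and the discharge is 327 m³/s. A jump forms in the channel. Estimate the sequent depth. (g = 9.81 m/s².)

y₂ = 8.36 m

q = Q/b = 327/16.6 = 19.7 m²/s; V₁ = q/y₁ = 19.5 m/s. Fr₁ = V₁/√(g·y₁) = 6.20.
From the momentum equation for a rectangular channel, y₂/y₁ = ½[√(1 + 8Fr₁²) − 1] = ½[√308.1 − 1] = 8.28.
y₂ = 8.28 × 1.01 = 8.36 m.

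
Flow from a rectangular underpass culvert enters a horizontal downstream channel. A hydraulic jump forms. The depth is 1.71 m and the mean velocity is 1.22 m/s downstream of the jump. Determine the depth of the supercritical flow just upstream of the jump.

Fr₂ = V₂/√(g·y₂) = 1.22/√(9.81×1.71) = 0.298.
Since the conjugate-depth ratio holds either way, y₁/y₂ = ½[√(1 + 8Fr₂²) − 1] = ½[√1.710 − 1] = 0.154.
y₁ = 0.154 × 1.71 = 0.263 m.

y₁ = 0.263 m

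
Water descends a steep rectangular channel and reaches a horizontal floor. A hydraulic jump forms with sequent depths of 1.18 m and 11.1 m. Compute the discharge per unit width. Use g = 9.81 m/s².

q = 28.1 m²/s

For a rectangular channel the momentum equation gives q² = ½·g·y₁·y₂·(y₁ + y₂) = ½×9.81×1.18×11.1×12.3 = 789.
q = √789 = 28.1 m²/s.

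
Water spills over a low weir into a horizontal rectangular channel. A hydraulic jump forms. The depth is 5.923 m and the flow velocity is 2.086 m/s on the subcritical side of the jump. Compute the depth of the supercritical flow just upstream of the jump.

y₁ = 0.7835 m

Fr₂ = V₂/√(g·y₂) = 2.086/√(9.81×5.923) = 0.2737.
Since the conjugate-depth ratio holds either way, y₁/y₂ = ½[√(1 + 8Fr₂²) − 1] = ½[√1.5991 − 1] = 0.1323.
y₁ = 0.1323 × 5.923 = 0.7835 m.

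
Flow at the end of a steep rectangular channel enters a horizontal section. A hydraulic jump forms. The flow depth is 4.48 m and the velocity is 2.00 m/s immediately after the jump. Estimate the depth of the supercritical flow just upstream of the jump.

Fr₂ = V₂/√(g·y₂) = 2.00/√(9.81×4.48) = 0.302.
The Bélanger relation is symmetric: y₁/y₂ = ½[√(1 + 8Fr₂²) − 1] = ½[√1.728 − 1] = 0.157.
y₁ = 0.157 × 4.48 = 0.705 m.

y₁ = 0.705 m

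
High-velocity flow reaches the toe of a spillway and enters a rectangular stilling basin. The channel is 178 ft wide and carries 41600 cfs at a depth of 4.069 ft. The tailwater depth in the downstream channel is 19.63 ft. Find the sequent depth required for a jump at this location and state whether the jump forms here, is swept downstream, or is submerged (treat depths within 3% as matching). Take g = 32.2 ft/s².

q = Q/b = 41600/178 = 233.7 ft²/s; V₁ = q/y₁ = 57.44 ft/s. Fr₁ = V₁/√(g·y₁) = 5.018.
From the momentum equation for a rectangular channel, y₂/y₁ = ½[√(1 + 8Fr₁²) − 1] = ½[√202.43 − 1] = 6.614.
y₂ = 6.614 × 4.069 = 26.91 ft.
Tailwater y_tw = 19.63 ft: y_tw < y₂, so the jump is swept downstream.

y₂ = 26.91 ft; the jump is swept downstream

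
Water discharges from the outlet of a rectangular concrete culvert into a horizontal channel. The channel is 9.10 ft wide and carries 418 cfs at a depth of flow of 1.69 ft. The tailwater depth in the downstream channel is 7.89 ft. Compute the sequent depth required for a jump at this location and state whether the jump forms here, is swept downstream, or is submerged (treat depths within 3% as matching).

y₂ = 8.00 ft; the jump forms here

q = Q/b = 418/9.10 = 45.9 ft²/s; V₁ = q/y₁ = 27.2 ft/s. Fr₁ = V₁/√(g·y₁) = 3.68.
By Bélanger, y₂/y₁ = ½[√(1 + 8Fr₁²) − 1] = ½[√109.6 − 1] = 4.73.
y₂ = 4.73 × 1.69 = 8.00 ft.
Tailwater y_tw = 7.89 ft: y_tw ≈ y₂, so the jump forms here.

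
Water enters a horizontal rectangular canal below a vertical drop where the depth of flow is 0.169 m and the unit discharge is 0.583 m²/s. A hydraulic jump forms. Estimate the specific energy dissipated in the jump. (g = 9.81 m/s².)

V₁ = q/y₁ = 0.583/0.169 = 3.45 m/s. Fr₁ = V₁/√(g·y₁) = 3.45/√(9.81×0.169) = 2.68.
Sequent-depth ratio: y₂/y₁ = ½[√(1 + 8Fr₁²) − 1] = ½[√58.42 − 1] = 3.32.
y₂ = 3.32 × 0.169 = 0.561 m.
Head loss: ΔE = (y₂ − y₁)³/(4y₁y₂) = (0.561 − 0.169)³/(4×0.169×0.561) = 0.0604/0.379 = 0.159 m.

ΔE = 0.159 m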